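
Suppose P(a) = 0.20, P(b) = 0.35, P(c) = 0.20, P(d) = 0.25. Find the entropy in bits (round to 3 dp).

1.959 bits

H = −Σ pᵢ log₂ pᵢ.
−0.20·log₂(0.20) = 0.4644
−0.35·log₂(0.35) = 0.5301
−0.20·log₂(0.20) = 0.4644
−0.25·log₂(0.25) = 0.5000
Sum ≈ 1.9589 → 1.959 bits.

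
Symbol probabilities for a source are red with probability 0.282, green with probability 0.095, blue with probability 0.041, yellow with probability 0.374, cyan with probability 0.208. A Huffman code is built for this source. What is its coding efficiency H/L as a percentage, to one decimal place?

96.3%

Entropy H = −Σ p log₂ p ≈ 2.0284 bits.
Huffman merges: 41/1000+19/200→17/125; 17/125+26/125→43/125; 141/500+43/125→313/500; 187/500+313/500→1. L = 1053/500 ≈ 2.1060.
Efficiency = H/L = 2.0284/2.1060 = 96.3%.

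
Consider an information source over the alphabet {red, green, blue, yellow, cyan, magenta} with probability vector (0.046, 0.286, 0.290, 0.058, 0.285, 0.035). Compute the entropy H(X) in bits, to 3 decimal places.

H = −Σ pᵢ log₂ pᵢ.
−0.046·log₂(0.046) = 0.2043
−0.286·log₂(0.286) = 0.5165
−0.290·log₂(0.290) = 0.5179
−0.058·log₂(0.058) = 0.2383
−0.285·log₂(0.285) = 0.5161
−0.035·log₂(0.035) = 0.1693
Sum ≈ 2.1624 → 2.162 bits.

2.162 bits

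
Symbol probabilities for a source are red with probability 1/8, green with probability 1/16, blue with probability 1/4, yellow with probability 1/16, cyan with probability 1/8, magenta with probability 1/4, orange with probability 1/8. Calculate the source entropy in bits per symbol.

2.625 bits

Each probability is a power of 1/2, so log₂(1/p) is an integer.
H = Σ p·log₂(1/p) = 1/8·3 + 1/16·4 + 1/4·2 + 1/16·4 + 1/8·3 + 1/4·2 + 1/8·3 = 2.625 bits.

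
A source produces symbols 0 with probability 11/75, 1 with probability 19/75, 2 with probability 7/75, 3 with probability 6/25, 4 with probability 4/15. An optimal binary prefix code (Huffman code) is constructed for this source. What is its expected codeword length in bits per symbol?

Repeatedly combine the two least-probable nodes; the expected code length is the sum of the merged weights.
merge 7/75 + 11/75 → 6/25
merge 6/25 + 6/25 → 12/25
merge 19/75 + 4/15 → 13/25
merge 12/25 + 13/25 → 1
L = 6/25 + 12/25 + 13/25 + 1 = 56/25 = 2.24 bits/symbol.

2.24 bits/symbol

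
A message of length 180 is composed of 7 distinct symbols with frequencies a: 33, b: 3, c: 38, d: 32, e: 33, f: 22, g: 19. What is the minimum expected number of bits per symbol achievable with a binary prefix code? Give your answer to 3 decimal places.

2.728 bits/symbol

Probabilities are the counts divided by 180.
Repeatedly combine the two least-probable nodes; the expected code length is the sum of the merged weights.
merge 1/60 + 19/180 → 11/90
merge 11/90 + 11/90 → 11/45
merge 8/45 + 11/60 → 13/36
merge 11/60 + 19/90 → 71/180
merge 11/45 + 13/36 → 109/180
merge 71/180 + 109/180 → 1
L = 11/90 + 11/45 + 13/36 + 71/180 + 109/180 + 1 = 491/180 ≈ 2.728 bits/symbol.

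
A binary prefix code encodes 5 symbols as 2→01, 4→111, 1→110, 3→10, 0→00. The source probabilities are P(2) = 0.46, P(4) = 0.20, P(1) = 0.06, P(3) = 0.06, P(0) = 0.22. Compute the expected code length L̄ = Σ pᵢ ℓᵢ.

L̄ = Σ pᵢ·ℓᵢ = 0.46·2 + 0.20·3 + 0.06·3 + 0.06·2 + 0.22·2 = 2.26 bits/symbol.

2.26 bits/symbol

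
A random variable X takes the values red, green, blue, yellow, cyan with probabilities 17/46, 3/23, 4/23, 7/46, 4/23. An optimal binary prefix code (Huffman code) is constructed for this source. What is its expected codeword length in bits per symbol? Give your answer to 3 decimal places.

Repeatedly combine the two least-probable nodes; the expected code length is the sum of the merged weights.
merge 3/23 + 7/46 → 13/46
merge 4/23 + 4/23 → 8/23
merge 13/46 + 8/23 → 29/46
merge 17/46 + 29/46 → 1
L = 13/46 + 8/23 + 29/46 + 1 = 52/23 ≈ 2.261 bits/symbol.

2.261 bits/symbol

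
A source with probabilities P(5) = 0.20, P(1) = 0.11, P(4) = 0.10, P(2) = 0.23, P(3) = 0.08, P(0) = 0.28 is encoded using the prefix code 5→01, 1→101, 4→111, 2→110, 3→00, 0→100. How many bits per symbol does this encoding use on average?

L̄ = Σ pᵢ·ℓᵢ = 0.20·2 + 0.11·3 + 0.10·3 + 0.23·3 + 0.08·2 + 0.28·3 = 2.72 bits/symbol.

2.72 bits/symbol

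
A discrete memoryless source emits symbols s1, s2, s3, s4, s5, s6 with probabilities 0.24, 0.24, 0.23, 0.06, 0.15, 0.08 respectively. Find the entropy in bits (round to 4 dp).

H = −Σ pᵢ log₂ pᵢ.
−0.24·log₂(0.24) = 0.4941
−0.24·log₂(0.24) = 0.4941
−0.23·log₂(0.23) = 0.4877
−0.06·log₂(0.06) = 0.2435
−0.15·log₂(0.15) = 0.4105
−0.08·log₂(0.08) = 0.2915
Sum ≈ 2.4215 → 2.4215 bits.

2.4215 bits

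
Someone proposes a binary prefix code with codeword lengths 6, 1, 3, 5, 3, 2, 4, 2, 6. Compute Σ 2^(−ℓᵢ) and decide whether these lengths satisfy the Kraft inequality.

1.375; no

With common denominator 2^6 = 64: Σ 2^(−ℓᵢ) = 1/64 + 32/64 + 8/64 + 2/64 + 8/64 + 16/64 + 4/64 + 16/64 + 1/64 = 88/64 = 1.375.
Kraft's inequality requires Σ ≤ 1; here Σ = 1.375 > 1, so no such prefix code exists.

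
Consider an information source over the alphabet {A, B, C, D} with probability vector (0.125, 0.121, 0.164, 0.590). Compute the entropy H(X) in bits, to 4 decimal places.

1.6205 bits

H = −Σ pᵢ log₂ pᵢ.
−0.125·log₂(0.125) = 0.3750
−0.121·log₂(0.121) = 0.3687
−0.164·log₂(0.164) = 0.4278
−0.590·log₂(0.590) = 0.4491
Sum ≈ 1.6205 → 1.6205 bits.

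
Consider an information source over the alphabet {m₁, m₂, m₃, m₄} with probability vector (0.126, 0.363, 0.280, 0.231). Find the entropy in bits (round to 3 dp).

H = −Σ pᵢ log₂ pᵢ.
−0.126·log₂(0.126) = 0.3766
−0.363·log₂(0.363) = 0.5307
−0.280·log₂(0.280) = 0.5142
−0.231·log₂(0.231) = 0.4883
Sum ≈ 1.9098 → 1.910 bits.

1.910 bits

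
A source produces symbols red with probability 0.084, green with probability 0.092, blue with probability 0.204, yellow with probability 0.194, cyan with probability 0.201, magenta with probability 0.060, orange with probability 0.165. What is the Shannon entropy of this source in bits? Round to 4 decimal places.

2.6814 bits

H = −Σ pᵢ log₂ pᵢ.
−0.084·log₂(0.084) = 0.3002
−0.092·log₂(0.092) = 0.3167
−0.204·log₂(0.204) = 0.4678
−0.194·log₂(0.194) = 0.4590
−0.201·log₂(0.201) = 0.4653
−0.060·log₂(0.060) = 0.2435
−0.165·log₂(0.165) = 0.4289
Sum ≈ 2.6814 → 2.6814 bits.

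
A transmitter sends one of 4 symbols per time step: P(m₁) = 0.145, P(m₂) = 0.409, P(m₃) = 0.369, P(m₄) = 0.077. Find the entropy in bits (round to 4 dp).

H = −Σ pᵢ log₂ pᵢ.
−0.145·log₂(0.145) = 0.4040
−0.409·log₂(0.409) = 0.5275
−0.369·log₂(0.369) = 0.5307
−0.077·log₂(0.077) = 0.2848
Sum ≈ 1.7470 → 1.7470 bits.

1.7470 bits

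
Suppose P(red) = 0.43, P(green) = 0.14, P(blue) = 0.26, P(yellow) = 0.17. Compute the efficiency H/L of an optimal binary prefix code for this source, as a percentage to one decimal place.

99.0%

Entropy H = −Σ p log₂ p ≈ 1.8605 bits.
Huffman merges: 7/50+17/100→31/100; 13/50+31/100→57/100; 43/100+57/100→1. L = 47/25 ≈ 1.8800.
Efficiency = H/L = 1.8605/1.8800 = 99.0%.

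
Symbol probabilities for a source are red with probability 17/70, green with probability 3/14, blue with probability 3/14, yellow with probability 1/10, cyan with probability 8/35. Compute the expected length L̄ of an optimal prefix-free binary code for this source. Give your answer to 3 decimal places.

2.314 bits/symbol

Repeatedly combine the two least-probable nodes; the expected code length is the sum of the merged weights.
merge 1/10 + 3/14 → 11/35
merge 3/14 + 8/35 → 31/70
merge 17/70 + 11/35 → 39/70
merge 31/70 + 39/70 → 1
L = 11/35 + 31/70 + 39/70 + 1 = 81/35 ≈ 2.314 bits/symbol.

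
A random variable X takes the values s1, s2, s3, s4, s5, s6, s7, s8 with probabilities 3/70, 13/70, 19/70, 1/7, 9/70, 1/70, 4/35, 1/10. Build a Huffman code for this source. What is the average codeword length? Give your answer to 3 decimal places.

2.757 bits/symbol

Repeatedly combine the two least-probable nodes; the expected code length is the sum of the merged weights.
merge 1/70 + 3/70 → 2/35
merge 2/35 + 1/10 → 11/70
merge 4/35 + 9/70 → 17/70
merge 1/7 + 11/70 → 3/10
merge 13/70 + 17/70 → 3/7
merge 19/70 + 3/10 → 4/7
merge 3/7 + 4/7 → 1
L = 2/35 + 11/70 + 17/70 + 3/10 + 3/7 + 4/7 + 1 = 193/70 ≈ 2.757 bits/symbol.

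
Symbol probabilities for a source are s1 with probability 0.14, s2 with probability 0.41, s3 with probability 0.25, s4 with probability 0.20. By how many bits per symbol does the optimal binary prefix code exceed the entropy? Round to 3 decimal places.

Entropy H = −Σ p log₂ p ≈ 1.8889 bits.
Huffman merges: 7/50+1/5→17/50; 1/4+17/50→59/100; 41/100+59/100→1. L = 193/100 ≈ 1.9300.
L − H = 1.9300 − 1.8889 = 0.041 bits.

0.041 bits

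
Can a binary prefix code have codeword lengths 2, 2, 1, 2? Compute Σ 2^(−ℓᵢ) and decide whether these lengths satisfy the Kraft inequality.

1.25; no

With common denominator 2^2 = 4: Σ 2^(−ℓᵢ) = 1/4 + 1/4 + 2/4 + 1/4 = 5/4 = 1.25.
Kraft's inequality requires Σ ≤ 1; here Σ = 1.25 > 1, so no such prefix code exists.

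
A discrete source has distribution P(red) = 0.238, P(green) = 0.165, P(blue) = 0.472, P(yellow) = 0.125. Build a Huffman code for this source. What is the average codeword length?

Repeatedly combine the two least-probable nodes; the expected code length is the sum of the merged weights.
merge 1/8 + 33/200 → 29/100
merge 119/500 + 29/100 → 66/125
merge 59/125 + 66/125 → 1
L = 29/100 + 66/125 + 1 = 909/500 = 1.818 bits/symbol.

1.818 bits/symbol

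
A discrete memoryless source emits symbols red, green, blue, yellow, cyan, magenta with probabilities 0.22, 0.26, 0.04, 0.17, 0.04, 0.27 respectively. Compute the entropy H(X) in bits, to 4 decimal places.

2.3020 bits

H = −Σ pᵢ log₂ pᵢ.
−0.22·log₂(0.22) = 0.4806
−0.26·log₂(0.26) = 0.5053
−0.04·log₂(0.04) = 0.1858
−0.17·log₂(0.17) = 0.4346
−0.04·log₂(0.04) = 0.1858
−0.27·log₂(0.27) = 0.5100
Sum ≈ 2.3020 → 2.3020 bits.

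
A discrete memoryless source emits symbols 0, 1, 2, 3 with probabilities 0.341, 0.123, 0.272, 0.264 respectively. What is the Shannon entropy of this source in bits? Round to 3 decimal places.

H = −Σ pᵢ log₂ pᵢ.
−0.341·log₂(0.341) = 0.5293
−0.123·log₂(0.123) = 0.3719
−0.272·log₂(0.272) = 0.5109
−0.264·log₂(0.264) = 0.5072
Sum ≈ 1.9193 → 1.919 bits.

1.919 bits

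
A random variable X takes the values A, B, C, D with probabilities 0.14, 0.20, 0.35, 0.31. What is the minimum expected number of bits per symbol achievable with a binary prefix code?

Repeatedly combine the two least-probable nodes; the expected code length is the sum of the merged weights.
merge 7/50 + 1/5 → 17/50
merge 31/100 + 17/50 → 13/20
merge 7/20 + 13/20 → 1
L = 17/50 + 13/20 + 1 = 199/100 = 1.99 bits/symbol.

1.99 bits/symbol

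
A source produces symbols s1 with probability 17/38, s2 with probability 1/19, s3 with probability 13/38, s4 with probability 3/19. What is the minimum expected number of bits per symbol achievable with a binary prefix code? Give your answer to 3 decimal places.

1.763 bits/symbol

Repeatedly combine the two least-probable nodes; the expected code length is the sum of the merged weights.
merge 1/19 + 3/19 → 4/19
merge 4/19 + 13/38 → 21/38
merge 17/38 + 21/38 → 1
L = 4/19 + 21/38 + 1 = 67/38 ≈ 1.763 bits/symbol.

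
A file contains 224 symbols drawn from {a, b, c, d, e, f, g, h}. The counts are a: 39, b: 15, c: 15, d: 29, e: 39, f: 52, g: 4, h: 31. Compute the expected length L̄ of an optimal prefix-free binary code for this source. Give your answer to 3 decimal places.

2.830 bits/symbol

Probabilities are the counts divided by 224.
Repeatedly combine the two least-probable nodes; the expected code length is the sum of the merged weights.
merge 1/56 + 15/224 → 19/224
merge 15/224 + 19/224 → 17/112
merge 29/224 + 31/224 → 15/56
merge 17/112 + 39/224 → 73/224
merge 39/224 + 13/56 → 13/32
merge 15/56 + 73/224 → 19/32
merge 13/32 + 19/32 → 1
L = 19/224 + 17/112 + 15/56 + 73/224 + 13/32 + 19/32 + 1 = 317/112 ≈ 2.830 bits/symbol.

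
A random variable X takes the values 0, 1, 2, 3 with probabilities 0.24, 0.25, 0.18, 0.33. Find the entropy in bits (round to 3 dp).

H = −Σ pᵢ log₂ pᵢ.
−0.24·log₂(0.24) = 0.4941
−0.25·log₂(0.25) = 0.5000
−0.18·log₂(0.18) = 0.4453
−0.33·log₂(0.33) = 0.5278
Sum ≈ 1.9673 → 1.967 bits.

1.967 bits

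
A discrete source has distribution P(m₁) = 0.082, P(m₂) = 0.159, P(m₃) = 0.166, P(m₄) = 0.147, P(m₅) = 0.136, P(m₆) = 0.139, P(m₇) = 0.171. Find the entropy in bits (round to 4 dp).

2.7772 bits

H = −Σ pᵢ log₂ pᵢ.
−0.082·log₂(0.082) = 0.2959
−0.159·log₂(0.159) = 0.4218
−0.166·log₂(0.166) = 0.4301
−0.147·log₂(0.147) = 0.4066
−0.136·log₂(0.136) = 0.3915
−0.139·log₂(0.139) = 0.3957
−0.171·log₂(0.171) = 0.4357
Sum ≈ 2.7772 → 2.7772 bits.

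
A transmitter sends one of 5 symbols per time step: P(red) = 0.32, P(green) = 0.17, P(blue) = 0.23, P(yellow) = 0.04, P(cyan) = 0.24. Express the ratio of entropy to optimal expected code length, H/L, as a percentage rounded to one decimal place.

96.3%

Entropy H = −Σ p log₂ p ≈ 2.1282 bits.
Huffman merges: 1/25+17/100→21/100; 21/100+23/100→11/25; 6/25+8/25→14/25; 11/25+14/25→1. L = 221/100 ≈ 2.2100.
Efficiency = H/L = 2.1282/2.2100 = 96.3%.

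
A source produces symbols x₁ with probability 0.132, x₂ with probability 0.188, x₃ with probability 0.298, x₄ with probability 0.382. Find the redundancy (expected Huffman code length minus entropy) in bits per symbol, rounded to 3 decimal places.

Entropy H = −Σ p log₂ p ≈ 1.8898 bits.
Huffman merges: 33/250+47/250→8/25; 149/500+8/25→309/500; 191/500+309/500→1. L = 969/500 ≈ 1.9380.
L − H = 1.9380 − 1.8898 = 0.048 bits.

0.048 bits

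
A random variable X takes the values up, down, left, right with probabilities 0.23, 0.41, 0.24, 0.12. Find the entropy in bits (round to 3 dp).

H = −Σ pᵢ log₂ pᵢ.
−0.23·log₂(0.23) = 0.4877
−0.41·log₂(0.41) = 0.5274
−0.24·log₂(0.24) = 0.4941
−0.12·log₂(0.12) = 0.3671
Sum ≈ 1.8763 → 1.876 bits.

1.876 bits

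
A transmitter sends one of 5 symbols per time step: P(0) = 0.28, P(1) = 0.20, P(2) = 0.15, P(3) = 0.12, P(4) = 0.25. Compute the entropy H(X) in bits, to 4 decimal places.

2.2562 bits

H = −Σ pᵢ log₂ pᵢ.
−0.28·log₂(0.28) = 0.5142
−0.20·log₂(0.20) = 0.4644
−0.15·log₂(0.15) = 0.4105
−0.12·log₂(0.12) = 0.3671
−0.25·log₂(0.25) = 0.5000
Sum ≈ 2.2562 → 2.2562 bits.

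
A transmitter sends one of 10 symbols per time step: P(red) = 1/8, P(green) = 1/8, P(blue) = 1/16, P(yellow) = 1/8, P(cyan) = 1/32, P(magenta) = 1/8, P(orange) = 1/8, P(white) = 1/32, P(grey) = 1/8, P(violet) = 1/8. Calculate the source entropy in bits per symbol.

Each probability is a power of 1/2, so log₂(1/p) is an integer.
H = Σ p·log₂(1/p) = 1/8·3 + 1/8·3 + 1/16·4 + 1/8·3 + 1/32·5 + 1/8·3 + 1/8·3 + 1/32·5 + 1/8·3 + 1/8·3 = 3.1875 bits.

3.1875 bits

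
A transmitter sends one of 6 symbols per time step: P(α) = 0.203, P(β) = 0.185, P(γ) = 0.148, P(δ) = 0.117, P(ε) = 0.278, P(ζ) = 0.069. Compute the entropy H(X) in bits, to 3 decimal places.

H = −Σ pᵢ log₂ pᵢ.
−0.203·log₂(0.203) = 0.4670
−0.185·log₂(0.185) = 0.4504
−0.148·log₂(0.148) = 0.4079
−0.117·log₂(0.117) = 0.3622
−0.278·log₂(0.278) = 0.5134
−0.069·log₂(0.069) = 0.2662
Sum ≈ 2.4670 → 2.467 bits.

2.467 bits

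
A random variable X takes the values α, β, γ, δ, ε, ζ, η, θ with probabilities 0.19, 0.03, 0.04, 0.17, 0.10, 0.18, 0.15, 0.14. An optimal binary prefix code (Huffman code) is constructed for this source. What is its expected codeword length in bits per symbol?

Repeatedly combine the two least-probable nodes; the expected code length is the sum of the merged weights.
merge 3/100 + 1/25 → 7/100
merge 7/100 + 1/10 → 17/100
merge 7/50 + 3/20 → 29/100
merge 17/100 + 17/100 → 17/50
merge 9/50 + 19/100 → 37/100
merge 29/100 + 17/50 → 63/100
merge 37/100 + 63/100 → 1
L = 7/100 + 17/100 + 29/100 + 17/50 + 37/100 + 63/100 + 1 = 287/100 = 2.87 bits/symbol.

2.87 bits/symbol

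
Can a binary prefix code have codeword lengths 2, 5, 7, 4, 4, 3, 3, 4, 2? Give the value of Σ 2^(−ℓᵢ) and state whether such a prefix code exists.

With common denominator 2^7 = 128: Σ 2^(−ℓᵢ) = 32/128 + 4/128 + 1/128 + 8/128 + 8/128 + 16/128 + 16/128 + 8/128 + 32/128 = 125/128 = 0.9765625.
Kraft's inequality requires Σ ≤ 1; here Σ = 0.9765625 ≤ 1, so such a prefix code exists.

0.9765625; yes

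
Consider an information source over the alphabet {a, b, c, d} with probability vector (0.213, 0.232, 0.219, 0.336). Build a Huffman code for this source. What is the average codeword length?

Repeatedly combine the two least-probable nodes; the expected code length is the sum of the merged weights.
merge 213/1000 + 219/1000 → 54/125
merge 29/125 + 42/125 → 71/125
merge 54/125 + 71/125 → 1
L = 54/125 + 71/125 + 1 = 2 bits/symbol.

2 bits/symbol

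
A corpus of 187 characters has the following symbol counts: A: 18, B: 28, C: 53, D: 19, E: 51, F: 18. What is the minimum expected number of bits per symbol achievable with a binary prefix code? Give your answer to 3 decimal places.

Probabilities are the counts divided by 187.
Repeatedly combine the two least-probable nodes; the expected code length is the sum of the merged weights.
merge 18/187 + 18/187 → 36/187
merge 19/187 + 28/187 → 47/187
merge 36/187 + 47/187 → 83/187
merge 3/11 + 53/187 → 104/187
merge 83/187 + 104/187 → 1
L = 36/187 + 47/187 + 83/187 + 104/187 + 1 = 457/187 ≈ 2.444 bits/symbol.

2.444 bits/symbol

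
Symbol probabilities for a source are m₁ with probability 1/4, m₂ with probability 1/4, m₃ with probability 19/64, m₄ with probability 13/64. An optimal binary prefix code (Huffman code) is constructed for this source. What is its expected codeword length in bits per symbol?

2 bits/symbol

Repeatedly combine the two least-probable nodes; the expected code length is the sum of the merged weights.
merge 13/64 + 1/4 → 29/64
merge 1/4 + 19/64 → 35/64
merge 29/64 + 35/64 → 1
L = 29/64 + 35/64 + 1 = 2 bits/symbol.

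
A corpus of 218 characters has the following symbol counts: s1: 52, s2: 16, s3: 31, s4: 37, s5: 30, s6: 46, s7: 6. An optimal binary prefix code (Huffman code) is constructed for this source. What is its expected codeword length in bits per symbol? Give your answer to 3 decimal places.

2.651 bits/symbol

Probabilities are the counts divided by 218.
Repeatedly combine the two least-probable nodes; the expected code length is the sum of the merged weights.
merge 3/109 + 8/109 → 11/109
merge 11/109 + 15/109 → 26/109
merge 31/218 + 37/218 → 34/109
merge 23/109 + 26/109 → 49/109
merge 26/109 + 34/109 → 60/109
merge 49/109 + 60/109 → 1
L = 11/109 + 26/109 + 34/109 + 49/109 + 60/109 + 1 = 289/109 ≈ 2.651 bits/symbol.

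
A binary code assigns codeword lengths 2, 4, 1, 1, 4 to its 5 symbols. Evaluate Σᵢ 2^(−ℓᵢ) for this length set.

With common denominator 2^4 = 16: Σ 2^(−ℓᵢ) = 4/16 + 1/16 + 8/16 + 8/16 + 1/16 = 22/16 = 1.375.

1.375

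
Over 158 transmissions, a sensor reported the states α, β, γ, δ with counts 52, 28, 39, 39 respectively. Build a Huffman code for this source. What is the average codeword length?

2 bits/symbol

Probabilities are the counts divided by 158.
Repeatedly combine the two least-probable nodes; the expected code length is the sum of the merged weights.
merge 14/79 + 39/158 → 67/158
merge 39/158 + 26/79 → 91/158
merge 67/158 + 91/158 → 1
L = 67/158 + 91/158 + 1 = 2 bits/symbol.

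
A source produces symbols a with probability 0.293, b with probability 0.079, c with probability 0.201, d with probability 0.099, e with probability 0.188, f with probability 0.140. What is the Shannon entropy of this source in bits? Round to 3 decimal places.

2.454 bits

H = −Σ pᵢ log₂ pᵢ.
−0.293·log₂(0.293) = 0.5189
−0.079·log₂(0.079) = 0.2893
−0.201·log₂(0.201) = 0.4653
−0.099·log₂(0.099) = 0.3303
−0.188·log₂(0.188) = 0.4533
−0.140·log₂(0.140) = 0.3971
Sum ≈ 2.4542 → 2.454 bits.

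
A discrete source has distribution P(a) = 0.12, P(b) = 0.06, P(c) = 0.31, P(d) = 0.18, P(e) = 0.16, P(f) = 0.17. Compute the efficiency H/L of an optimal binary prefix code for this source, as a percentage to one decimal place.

Entropy H = −Σ p log₂ p ≈ 2.4373 bits.
Huffman merges: 3/50+3/25→9/50; 4/25+17/100→33/100; 9/50+9/50→9/25; 31/100+33/100→16/25; 9/25+16/25→1. L = 251/100 ≈ 2.5100.
Efficiency = H/L = 2.4373/2.5100 = 97.1%.

97.1%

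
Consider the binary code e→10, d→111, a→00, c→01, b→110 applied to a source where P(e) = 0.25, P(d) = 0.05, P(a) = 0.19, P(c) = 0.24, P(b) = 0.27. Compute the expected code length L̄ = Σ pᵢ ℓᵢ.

2.32 bits/symbol

L̄ = Σ pᵢ·ℓᵢ = 0.25·2 + 0.05·3 + 0.19·2 + 0.24·2 + 0.27·3 = 2.32 bits/symbol.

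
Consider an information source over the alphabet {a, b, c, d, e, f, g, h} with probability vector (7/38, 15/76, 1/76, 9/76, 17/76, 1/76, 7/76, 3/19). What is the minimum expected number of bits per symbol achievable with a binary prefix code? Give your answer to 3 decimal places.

2.724 bits/symbol

Repeatedly combine the two least-probable nodes; the expected code length is the sum of the merged weights.
merge 1/76 + 1/76 → 1/38
merge 1/38 + 7/76 → 9/76
merge 9/76 + 9/76 → 9/38
merge 3/19 + 7/38 → 13/38
merge 15/76 + 17/76 → 8/19
merge 9/38 + 13/38 → 11/19
merge 8/19 + 11/19 → 1
L = 1/38 + 9/76 + 9/38 + 13/38 + 8/19 + 11/19 + 1 = 207/76 ≈ 2.724 bits/symbol.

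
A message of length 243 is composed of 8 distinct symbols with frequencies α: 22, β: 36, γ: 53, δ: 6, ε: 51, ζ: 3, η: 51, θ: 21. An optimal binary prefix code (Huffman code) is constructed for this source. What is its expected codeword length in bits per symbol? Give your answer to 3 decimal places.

Probabilities are the counts divided by 243.
Repeatedly combine the two least-probable nodes; the expected code length is the sum of the merged weights.
merge 1/81 + 2/81 → 1/27
merge 1/27 + 7/81 → 10/81
merge 22/243 + 10/81 → 52/243
merge 4/27 + 17/81 → 29/81
merge 17/81 + 52/243 → 103/243
merge 53/243 + 29/81 → 140/243
merge 103/243 + 140/243 → 1
L = 1/27 + 10/81 + 52/243 + 29/81 + 103/243 + 140/243 + 1 = 664/243 ≈ 2.733 bits/symbol.

2.733 bits/symbol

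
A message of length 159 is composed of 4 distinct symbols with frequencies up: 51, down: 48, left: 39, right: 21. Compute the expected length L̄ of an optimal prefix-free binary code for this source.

Probabilities are the counts divided by 159.
Repeatedly combine the two least-probable nodes; the expected code length is the sum of the merged weights.
merge 7/53 + 13/53 → 20/53
merge 16/53 + 17/53 → 33/53
merge 20/53 + 33/53 → 1
L = 20/53 + 33/53 + 1 = 2 bits/symbol.

2 bits/symbol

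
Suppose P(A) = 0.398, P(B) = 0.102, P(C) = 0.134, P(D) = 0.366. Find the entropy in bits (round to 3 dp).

1.784 bits

H = −Σ pᵢ log₂ pᵢ.
−0.398·log₂(0.398) = 0.5290
−0.102·log₂(0.102) = 0.3359
−0.134·log₂(0.134) = 0.3886
−0.366·log₂(0.366) = 0.5307
Sum ≈ 1.7842 → 1.784 bits.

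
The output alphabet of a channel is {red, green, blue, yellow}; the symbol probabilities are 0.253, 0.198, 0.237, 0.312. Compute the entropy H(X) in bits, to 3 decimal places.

1.981 bits

H = −Σ pᵢ log₂ pᵢ.
−0.253·log₂(0.253) = 0.5016
−0.198·log₂(0.198) = 0.4626
−0.237·log₂(0.237) = 0.4923
−0.312·log₂(0.312) = 0.5243
Sum ≈ 1.9808 → 1.981 bits.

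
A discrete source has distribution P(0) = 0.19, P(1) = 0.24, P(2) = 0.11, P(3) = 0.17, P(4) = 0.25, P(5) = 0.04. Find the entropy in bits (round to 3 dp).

2.420 bits

H = −Σ pᵢ log₂ pᵢ.
−0.19·log₂(0.19) = 0.4552
−0.24·log₂(0.24) = 0.4941
−0.11·log₂(0.11) = 0.3503
−0.17·log₂(0.17) = 0.4346
−0.25·log₂(0.25) = 0.5000
−0.04·log₂(0.04) = 0.1858
Sum ≈ 2.4200 → 2.420 bits.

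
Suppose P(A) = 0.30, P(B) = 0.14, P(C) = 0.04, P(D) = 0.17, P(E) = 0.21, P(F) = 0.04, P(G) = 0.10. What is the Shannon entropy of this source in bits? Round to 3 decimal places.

H = −Σ pᵢ log₂ pᵢ.
−0.30·log₂(0.30) = 0.5211
−0.14·log₂(0.14) = 0.3971
−0.04·log₂(0.04) = 0.1858
−0.17·log₂(0.17) = 0.4346
−0.21·log₂(0.21) = 0.4728
−0.04·log₂(0.04) = 0.1858
−0.10·log₂(0.10) = 0.3322
Sum ≈ 2.5293 → 2.529 bits.

2.529 bits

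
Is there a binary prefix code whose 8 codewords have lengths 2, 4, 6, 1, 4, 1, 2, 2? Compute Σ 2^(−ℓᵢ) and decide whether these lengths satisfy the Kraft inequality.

1.890625; no

With common denominator 2^6 = 64: Σ 2^(−ℓᵢ) = 16/64 + 4/64 + 1/64 + 32/64 + 4/64 + 32/64 + 16/64 + 16/64 = 121/64 = 1.890625.
Kraft's inequality requires Σ ≤ 1; here Σ = 1.890625 > 1, so no such prefix code exists.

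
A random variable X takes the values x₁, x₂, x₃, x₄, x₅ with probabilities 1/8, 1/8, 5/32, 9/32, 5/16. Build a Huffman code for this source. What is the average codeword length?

Repeatedly combine the two least-probable nodes; the expected code length is the sum of the merged weights.
merge 1/8 + 1/8 → 1/4
merge 5/32 + 1/4 → 13/32
merge 9/32 + 5/16 → 19/32
merge 13/32 + 19/32 → 1
L = 1/4 + 13/32 + 19/32 + 1 = 9/4 = 2.25 bits/symbol.

2.25 bits/symbol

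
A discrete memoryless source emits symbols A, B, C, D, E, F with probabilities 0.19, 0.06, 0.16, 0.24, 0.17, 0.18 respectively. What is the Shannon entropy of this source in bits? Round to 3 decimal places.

2.496 bits

H = −Σ pᵢ log₂ pᵢ.
−0.19·log₂(0.19) = 0.4552
−0.06·log₂(0.06) = 0.2435
−0.16·log₂(0.16) = 0.4230
−0.24·log₂(0.24) = 0.4941
−0.17·log₂(0.17) = 0.4346
−0.18·log₂(0.18) = 0.4453
Sum ≈ 2.4958 → 2.496 bits.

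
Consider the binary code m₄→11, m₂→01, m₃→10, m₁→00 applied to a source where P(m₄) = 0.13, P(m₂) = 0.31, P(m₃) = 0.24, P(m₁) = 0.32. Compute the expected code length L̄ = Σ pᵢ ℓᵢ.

2 bits/symbol

L̄ = Σ pᵢ·ℓᵢ = 0.13·2 + 0.31·2 + 0.24·2 + 0.32·2 = 2 bits/symbol.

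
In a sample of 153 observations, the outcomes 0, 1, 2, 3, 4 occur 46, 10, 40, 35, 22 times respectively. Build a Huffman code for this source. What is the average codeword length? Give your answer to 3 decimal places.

Probabilities are the counts divided by 153.
Repeatedly combine the two least-probable nodes; the expected code length is the sum of the merged weights.
merge 10/153 + 22/153 → 32/153
merge 32/153 + 35/153 → 67/153
merge 40/153 + 46/153 → 86/153
merge 67/153 + 86/153 → 1
L = 32/153 + 67/153 + 86/153 + 1 = 338/153 ≈ 2.209 bits/symbol.

2.209 bits/symbol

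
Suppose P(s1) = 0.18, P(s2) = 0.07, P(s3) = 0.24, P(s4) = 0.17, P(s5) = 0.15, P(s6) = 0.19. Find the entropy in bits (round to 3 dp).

H = −Σ pᵢ log₂ pᵢ.
−0.18·log₂(0.18) = 0.4453
−0.07·log₂(0.07) = 0.2686
−0.24·log₂(0.24) = 0.4941
−0.17·log₂(0.17) = 0.4346
−0.15·log₂(0.15) = 0.4105
−0.19·log₂(0.19) = 0.4552
Sum ≈ 2.5084 → 2.508 bits.

2.508 bits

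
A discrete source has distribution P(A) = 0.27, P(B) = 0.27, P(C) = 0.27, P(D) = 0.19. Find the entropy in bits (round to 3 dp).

H = −Σ pᵢ log₂ pᵢ.
−0.27·log₂(0.27) = 0.5100
−0.27·log₂(0.27) = 0.5100
−0.27·log₂(0.27) = 0.5100
−0.19·log₂(0.19) = 0.4552
Sum ≈ 1.9853 → 1.985 bits.

1.985 bits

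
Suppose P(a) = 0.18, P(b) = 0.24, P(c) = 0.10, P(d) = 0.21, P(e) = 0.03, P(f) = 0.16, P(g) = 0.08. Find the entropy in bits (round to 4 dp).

2.6108 bits

H = −Σ pᵢ log₂ pᵢ.
−0.18·log₂(0.18) = 0.4453
−0.24·log₂(0.24) = 0.4941
−0.10·log₂(0.10) = 0.3322
−0.21·log₂(0.21) = 0.4728
−0.03·log₂(0.03) = 0.1518
−0.16·log₂(0.16) = 0.4230
−0.08·log₂(0.08) = 0.2915
Sum ≈ 2.6108 → 2.6108 bits.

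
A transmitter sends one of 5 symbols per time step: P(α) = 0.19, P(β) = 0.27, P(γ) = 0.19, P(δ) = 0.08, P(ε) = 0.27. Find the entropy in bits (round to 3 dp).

H = −Σ pᵢ log₂ pᵢ.
−0.19·log₂(0.19) = 0.4552
−0.27·log₂(0.27) = 0.5100
−0.19·log₂(0.19) = 0.4552
−0.08·log₂(0.08) = 0.2915
−0.27·log₂(0.27) = 0.5100
Sum ≈ 2.2220 → 2.222 bits.

2.222 bits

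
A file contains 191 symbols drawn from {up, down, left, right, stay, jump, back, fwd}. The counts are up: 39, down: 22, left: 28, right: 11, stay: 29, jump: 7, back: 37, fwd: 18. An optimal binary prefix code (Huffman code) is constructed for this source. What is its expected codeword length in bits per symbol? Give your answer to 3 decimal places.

Probabilities are the counts divided by 191.
Repeatedly combine the two least-probable nodes; the expected code length is the sum of the merged weights.
merge 7/191 + 11/191 → 18/191
merge 18/191 + 18/191 → 36/191
merge 22/191 + 28/191 → 50/191
merge 29/191 + 36/191 → 65/191
merge 37/191 + 39/191 → 76/191
merge 50/191 + 65/191 → 115/191
merge 76/191 + 115/191 → 1
L = 18/191 + 36/191 + 50/191 + 65/191 + 76/191 + 115/191 + 1 = 551/191 ≈ 2.885 bits/symbol.

2.885 bits/symbol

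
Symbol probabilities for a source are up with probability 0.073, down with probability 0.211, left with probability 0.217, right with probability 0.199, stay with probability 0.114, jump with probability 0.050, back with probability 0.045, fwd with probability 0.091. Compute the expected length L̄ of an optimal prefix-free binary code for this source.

Repeatedly combine the two least-probable nodes; the expected code length is the sum of the merged weights.
merge 9/200 + 1/20 → 19/200
merge 73/1000 + 91/1000 → 41/250
merge 19/200 + 57/500 → 209/1000
merge 41/250 + 199/1000 → 363/1000
merge 209/1000 + 211/1000 → 21/50
merge 217/1000 + 363/1000 → 29/50
merge 21/50 + 29/50 → 1
L = 19/200 + 41/250 + 209/1000 + 363/1000 + 21/50 + 29/50 + 1 = 2831/1000 = 2.831 bits/symbol.

2.831 bits/symbol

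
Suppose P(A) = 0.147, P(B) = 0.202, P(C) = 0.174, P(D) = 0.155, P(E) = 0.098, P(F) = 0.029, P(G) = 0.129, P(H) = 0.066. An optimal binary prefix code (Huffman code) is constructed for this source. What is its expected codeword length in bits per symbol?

2.893 bits/symbol

Repeatedly combine the two least-probable nodes; the expected code length is the sum of the merged weights.
merge 29/1000 + 33/500 → 19/200
merge 19/200 + 49/500 → 193/1000
merge 129/1000 + 147/1000 → 69/250
merge 31/200 + 87/500 → 329/1000
merge 193/1000 + 101/500 → 79/200
merge 69/250 + 329/1000 → 121/200
merge 79/200 + 121/200 → 1
L = 19/200 + 193/1000 + 69/250 + 329/1000 + 79/200 + 121/200 + 1 = 2893/1000 = 2.893 bits/symbol.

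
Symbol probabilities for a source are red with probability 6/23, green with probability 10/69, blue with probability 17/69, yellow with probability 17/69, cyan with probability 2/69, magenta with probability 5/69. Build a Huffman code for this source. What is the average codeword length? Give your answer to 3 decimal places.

Repeatedly combine the two least-probable nodes; the expected code length is the sum of the merged weights.
merge 2/69 + 5/69 → 7/69
merge 7/69 + 10/69 → 17/69
merge 17/69 + 17/69 → 34/69
merge 17/69 + 6/23 → 35/69
merge 34/69 + 35/69 → 1
L = 7/69 + 17/69 + 34/69 + 35/69 + 1 = 54/23 ≈ 2.348 bits/symbol.

2.348 bits/symbol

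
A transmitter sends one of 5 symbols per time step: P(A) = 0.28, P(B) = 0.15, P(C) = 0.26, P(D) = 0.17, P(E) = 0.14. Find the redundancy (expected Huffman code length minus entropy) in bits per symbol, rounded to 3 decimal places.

0.028 bits

Entropy H = −Σ p log₂ p ≈ 2.2618 bits.
Huffman merges: 7/50+3/20→29/100; 17/100+13/50→43/100; 7/25+29/100→57/100; 43/100+57/100→1. L = 229/100 ≈ 2.2900.
L − H = 2.2900 − 2.2618 = 0.028 bits.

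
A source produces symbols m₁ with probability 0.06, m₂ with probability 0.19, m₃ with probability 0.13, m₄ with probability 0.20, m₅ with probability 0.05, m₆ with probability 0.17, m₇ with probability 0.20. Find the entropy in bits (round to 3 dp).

2.661 bits

H = −Σ pᵢ log₂ pᵢ.
−0.06·log₂(0.06) = 0.2435
−0.19·log₂(0.19) = 0.4552
−0.13·log₂(0.13) = 0.3826
−0.20·log₂(0.20) = 0.4644
−0.05·log₂(0.05) = 0.2161
−0.17·log₂(0.17) = 0.4346
−0.20·log₂(0.20) = 0.4644
Sum ≈ 2.6609 → 2.661 bits.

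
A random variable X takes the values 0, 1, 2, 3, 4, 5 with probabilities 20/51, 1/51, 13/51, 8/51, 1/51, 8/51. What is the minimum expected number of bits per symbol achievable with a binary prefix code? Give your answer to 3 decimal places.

2.196 bits/symbol

Repeatedly combine the two least-probable nodes; the expected code length is the sum of the merged weights.
merge 1/51 + 1/51 → 2/51
merge 2/51 + 8/51 → 10/51
merge 8/51 + 10/51 → 6/17
merge 13/51 + 6/17 → 31/51
merge 20/51 + 31/51 → 1
L = 2/51 + 10/51 + 6/17 + 31/51 + 1 = 112/51 ≈ 2.196 bits/symbol.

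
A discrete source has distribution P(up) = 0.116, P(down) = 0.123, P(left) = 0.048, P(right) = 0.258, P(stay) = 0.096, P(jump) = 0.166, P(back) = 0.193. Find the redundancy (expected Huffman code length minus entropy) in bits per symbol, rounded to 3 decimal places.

0.033 bits

Entropy H = −Σ p log₂ p ≈ 2.6596 bits.
Huffman merges: 6/125+12/125→18/125; 29/250+123/1000→239/1000; 18/125+83/500→31/100; 193/1000+239/1000→54/125; 129/500+31/100→71/125; 54/125+71/125→1. L = 2693/1000 ≈ 2.6930.
L − H = 2.6930 − 2.6596 = 0.033 bits.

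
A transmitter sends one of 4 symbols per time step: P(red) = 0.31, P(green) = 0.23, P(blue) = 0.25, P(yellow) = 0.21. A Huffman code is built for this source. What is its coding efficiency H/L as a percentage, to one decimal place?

Entropy H = −Σ p log₂ p ≈ 1.9843 bits.
Huffman merges: 21/100+23/100→11/25; 1/4+31/100→14/25; 11/25+14/25→1. L = 2 ≈ 2.0000.
Efficiency = H/L = 1.9843/2.0000 = 99.2%.

99.2%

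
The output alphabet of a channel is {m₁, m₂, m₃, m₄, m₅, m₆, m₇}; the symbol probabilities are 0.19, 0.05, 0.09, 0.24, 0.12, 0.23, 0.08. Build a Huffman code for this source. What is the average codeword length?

2.66 bits/symbol

Repeatedly combine the two least-probable nodes; the expected code length is the sum of the merged weights.
merge 1/20 + 2/25 → 13/100
merge 9/100 + 3/25 → 21/100
merge 13/100 + 19/100 → 8/25
merge 21/100 + 23/100 → 11/25
merge 6/25 + 8/25 → 14/25
merge 11/25 + 14/25 → 1
L = 13/100 + 21/100 + 8/25 + 11/25 + 14/25 + 1 = 133/50 = 2.66 bits/symbol.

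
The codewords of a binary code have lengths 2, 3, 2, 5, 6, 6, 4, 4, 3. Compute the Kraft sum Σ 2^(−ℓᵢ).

0.9375

With common denominator 2^6 = 64: Σ 2^(−ℓᵢ) = 16/64 + 8/64 + 16/64 + 2/64 + 1/64 + 1/64 + 4/64 + 4/64 + 8/64 = 60/64 = 0.9375.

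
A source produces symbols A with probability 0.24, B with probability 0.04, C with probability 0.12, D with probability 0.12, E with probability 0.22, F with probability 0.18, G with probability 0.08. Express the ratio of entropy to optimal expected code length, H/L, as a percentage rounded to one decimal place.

Entropy H = −Σ p log₂ p ≈ 2.6314 bits.
Huffman merges: 1/25+2/25→3/25; 3/25+3/25→6/25; 3/25+9/50→3/10; 11/50+6/25→23/50; 6/25+3/10→27/50; 23/50+27/50→1. L = 133/50 ≈ 2.6600.
Efficiency = H/L = 2.6314/2.6600 = 98.9%.

98.9%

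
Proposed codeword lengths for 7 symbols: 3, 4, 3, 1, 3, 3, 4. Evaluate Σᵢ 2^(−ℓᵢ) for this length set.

With common denominator 2^4 = 16: Σ 2^(−ℓᵢ) = 2/16 + 1/16 + 2/16 + 8/16 + 2/16 + 2/16 + 1/16 = 18/16 = 1.125.

1.125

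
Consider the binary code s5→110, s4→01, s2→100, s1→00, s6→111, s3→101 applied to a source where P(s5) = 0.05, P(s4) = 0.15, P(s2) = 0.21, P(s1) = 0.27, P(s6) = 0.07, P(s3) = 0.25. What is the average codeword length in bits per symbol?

L̄ = Σ pᵢ·ℓᵢ = 0.05·3 + 0.15·2 + 0.21·3 + 0.27·2 + 0.07·3 + 0.25·3 = 2.58 bits/symbol.

2.58 bits/symbol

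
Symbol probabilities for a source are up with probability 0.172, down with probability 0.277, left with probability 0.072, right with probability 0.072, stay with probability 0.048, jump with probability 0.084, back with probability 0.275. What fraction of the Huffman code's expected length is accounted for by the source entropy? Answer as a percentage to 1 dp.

98.7%

Entropy H = −Σ p log₂ p ≈ 2.5191 bits.
Huffman merges: 6/125+9/125→3/25; 9/125+21/250→39/250; 3/25+39/250→69/250; 43/250+11/40→447/1000; 69/250+277/1000→553/1000; 447/1000+553/1000→1. L = 319/125 ≈ 2.5520.
Efficiency = H/L = 2.5191/2.5520 = 98.7%.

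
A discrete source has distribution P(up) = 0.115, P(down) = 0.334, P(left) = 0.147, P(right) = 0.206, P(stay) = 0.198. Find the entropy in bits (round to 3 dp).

H = −Σ pᵢ log₂ pᵢ.
−0.115·log₂(0.115) = 0.3588
−0.334·log₂(0.334) = 0.5284
−0.147·log₂(0.147) = 0.4066
−0.206·log₂(0.206) = 0.4695
−0.198·log₂(0.198) = 0.4626
Sum ≈ 2.2260 → 2.226 bits.

2.226 bits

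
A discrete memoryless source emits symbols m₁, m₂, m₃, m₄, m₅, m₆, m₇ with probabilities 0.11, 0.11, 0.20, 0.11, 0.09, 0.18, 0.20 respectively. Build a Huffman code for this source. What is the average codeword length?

2.8 bits/symbol

Repeatedly combine the two least-probable nodes; the expected code length is the sum of the merged weights.
merge 9/100 + 11/100 → 1/5
merge 11/100 + 11/100 → 11/50
merge 9/50 + 1/5 → 19/50
merge 1/5 + 1/5 → 2/5
merge 11/50 + 19/50 → 3/5
merge 2/5 + 3/5 → 1
L = 1/5 + 11/50 + 19/50 + 2/5 + 3/5 + 1 = 14/5 = 2.8 bits/symbol.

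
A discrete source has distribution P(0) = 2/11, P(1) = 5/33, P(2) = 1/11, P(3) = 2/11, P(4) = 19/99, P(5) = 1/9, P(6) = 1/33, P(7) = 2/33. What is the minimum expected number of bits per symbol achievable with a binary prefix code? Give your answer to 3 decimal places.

Repeatedly combine the two least-probable nodes; the expected code length is the sum of the merged weights.
merge 1/33 + 2/33 → 1/11
merge 1/11 + 1/11 → 2/11
merge 1/9 + 5/33 → 26/99
merge 2/11 + 2/11 → 4/11
merge 2/11 + 19/99 → 37/99
merge 26/99 + 4/11 → 62/99
merge 37/99 + 62/99 → 1
L = 1/11 + 2/11 + 26/99 + 4/11 + 37/99 + 62/99 + 1 = 287/99 ≈ 2.899 bits/symbol.

2.899 bits/symbol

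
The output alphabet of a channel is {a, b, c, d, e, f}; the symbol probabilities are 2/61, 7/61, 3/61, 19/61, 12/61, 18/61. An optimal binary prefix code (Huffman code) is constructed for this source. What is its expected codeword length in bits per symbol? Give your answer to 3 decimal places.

2.279 bits/symbol

Repeatedly combine the two least-probable nodes; the expected code length is the sum of the merged weights.
merge 2/61 + 3/61 → 5/61
merge 5/61 + 7/61 → 12/61
merge 12/61 + 12/61 → 24/61
merge 18/61 + 19/61 → 37/61
merge 24/61 + 37/61 → 1
L = 5/61 + 12/61 + 24/61 + 37/61 + 1 = 139/61 ≈ 2.279 bits/symbol.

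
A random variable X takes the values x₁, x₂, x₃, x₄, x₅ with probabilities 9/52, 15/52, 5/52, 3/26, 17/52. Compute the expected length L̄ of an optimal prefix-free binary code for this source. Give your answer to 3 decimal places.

Repeatedly combine the two least-probable nodes; the expected code length is the sum of the merged weights.
merge 5/52 + 3/26 → 11/52
merge 9/52 + 11/52 → 5/13
merge 15/52 + 17/52 → 8/13
merge 5/13 + 8/13 → 1
L = 11/52 + 5/13 + 8/13 + 1 = 115/52 ≈ 2.212 bits/symbol.

2.212 bits/symbol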